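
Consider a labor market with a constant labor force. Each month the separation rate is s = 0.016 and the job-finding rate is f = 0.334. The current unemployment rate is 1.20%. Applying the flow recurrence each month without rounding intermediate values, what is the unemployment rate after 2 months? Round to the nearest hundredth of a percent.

Unemployment rate after two months ≈ 3.15%.

With a fixed labor force, u_{t+1} = u_t + s·(1−u_t) − f·u_t = u_t·(1−s−f) + s.
Here 1−s−f = 0.650 and s = 0.016.
u_1 = 0.012000 × 0.650 + 0.016 = 0.023800.
u_2 = 0.023800 × 0.650 + 0.016 = 0.031470.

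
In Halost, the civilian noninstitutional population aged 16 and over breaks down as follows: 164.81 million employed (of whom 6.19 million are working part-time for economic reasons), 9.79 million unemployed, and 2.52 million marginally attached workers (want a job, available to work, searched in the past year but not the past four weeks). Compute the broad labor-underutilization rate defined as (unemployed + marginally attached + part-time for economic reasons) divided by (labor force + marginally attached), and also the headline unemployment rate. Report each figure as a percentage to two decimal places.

Broad underutilization rate ≈ 10.44%; headline unemployment rate ≈ 5.61%.

Labor force = 164.81 + 9.79 = 174.60 million.
Numerator = 9.79 + 2.52 + 6.19 = 18.50 million.
Denominator = 174.60 + 2.52 = 177.12 million.
Broad rate = 18.50 / 177.12 = 10.44%.
Headline unemployment rate = 9.79 / 174.60 = 5.61%.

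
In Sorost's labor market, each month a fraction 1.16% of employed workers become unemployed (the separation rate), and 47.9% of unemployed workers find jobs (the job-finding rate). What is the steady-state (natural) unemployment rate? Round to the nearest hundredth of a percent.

Steady-state unemployment rate ≈ 2.36%.

At steady state the flows balance: s·E = f·U, so U/(E+U) = s/(s+f).
u* = 1.16 / (1.16 + 47.9) = 1.16 / 49.06 = 2.36%.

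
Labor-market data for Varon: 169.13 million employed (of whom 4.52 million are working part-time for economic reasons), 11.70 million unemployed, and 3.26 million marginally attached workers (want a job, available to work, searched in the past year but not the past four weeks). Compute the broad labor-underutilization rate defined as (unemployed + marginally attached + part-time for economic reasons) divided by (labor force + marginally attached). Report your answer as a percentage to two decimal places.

Labor force = 169.13 + 11.70 = 180.83 million.
Numerator = 11.70 + 3.26 + 4.52 = 19.48 million.
Denominator = 180.83 + 3.26 = 184.09 million.
Broad rate = 19.48 / 184.09 = 10.58%.

Broad underutilization rate ≈ 10.58%.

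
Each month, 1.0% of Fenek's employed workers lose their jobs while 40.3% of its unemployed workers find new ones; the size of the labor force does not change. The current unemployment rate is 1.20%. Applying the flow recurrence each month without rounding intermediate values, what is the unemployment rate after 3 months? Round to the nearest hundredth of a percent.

Unemployment rate after three months ≈ 2.17%.

With a fixed labor force, u_{t+1} = u_t + s·(1−u_t) − f·u_t = u_t·(1−s−f) + s.
Here 1−s−f = 0.587 and s = 0.010.
u_1 = 0.012000 × 0.587 + 0.010 = 0.017044.
u_2 = 0.017044 × 0.587 + 0.010 = 0.020005.
u_3 = 0.020005 × 0.587 + 0.010 = 0.021743.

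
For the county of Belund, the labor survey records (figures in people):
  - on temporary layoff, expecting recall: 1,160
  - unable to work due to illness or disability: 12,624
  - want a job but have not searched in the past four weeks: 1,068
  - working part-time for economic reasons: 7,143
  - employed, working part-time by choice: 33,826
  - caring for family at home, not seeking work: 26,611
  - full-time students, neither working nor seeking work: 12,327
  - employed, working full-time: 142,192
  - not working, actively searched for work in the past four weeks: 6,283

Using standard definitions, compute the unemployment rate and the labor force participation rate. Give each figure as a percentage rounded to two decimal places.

Unemployment rate ≈ 3.90%; labor force participation rate ≈ 78.36%.

Employed = 7,143 + 33,826 + 142,192 = 183,161 (anyone who worked, including part-time for economic reasons, counts as employed).
Unemployed = 1,160 + 6,283 = 7,443 (jobless and actively searching, or on temporary layoff).
Labor force = 183,161 + 7,443 = 190,604.
Not in labor force = 12,624 + 1,068 + 26,611 + 12,327 = 52,630 (those not working and not actively searching are outside the labor force — including those who want a job but have given up searching).
Civilian working-age population = 190,604 + 52,630 = 243,234.
Unemployment rate = 7,443 / 190,604 = 3.90%.
Labor force participation rate = 190,604 / 243,234 = 78.36%.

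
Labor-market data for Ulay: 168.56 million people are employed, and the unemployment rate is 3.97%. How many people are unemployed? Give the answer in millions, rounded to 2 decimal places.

About 6.97 million are unemployed.

Let U be the number unemployed. The labor force is E + U, and U/(E+U) = 0.0397.
So U = 0.0397 × 168.56 / (1 − 0.0397) = 6.6918 / 0.9603 ≈ 6.97 million.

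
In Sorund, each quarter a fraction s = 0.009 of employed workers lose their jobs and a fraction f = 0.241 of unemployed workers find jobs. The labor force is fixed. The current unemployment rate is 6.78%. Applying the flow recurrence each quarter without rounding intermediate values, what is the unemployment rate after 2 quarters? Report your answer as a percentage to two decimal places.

With a fixed labor force, u_{t+1} = u_t + s·(1−u_t) − f·u_t = u_t·(1−s−f) + s.
Here 1−s−f = 0.750 and s = 0.009.
u_1 = 0.067800 × 0.750 + 0.009 = 0.059850.
u_2 = 0.059850 × 0.750 + 0.009 = 0.053887.

Unemployment rate after two quarters ≈ 5.39%.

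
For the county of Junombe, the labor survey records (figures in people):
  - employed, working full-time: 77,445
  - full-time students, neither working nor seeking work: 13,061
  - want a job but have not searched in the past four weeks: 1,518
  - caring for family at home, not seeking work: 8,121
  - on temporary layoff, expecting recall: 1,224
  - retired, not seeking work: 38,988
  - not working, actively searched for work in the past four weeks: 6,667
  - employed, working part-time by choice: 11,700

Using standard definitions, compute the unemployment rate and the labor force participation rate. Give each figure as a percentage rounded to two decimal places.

Unemployment rate ≈ 8.13%; labor force participation rate ≈ 61.14%.

Employed = 77,445 + 11,700 = 89,145.
Unemployed = 1,224 + 6,667 = 7,891 (jobless and actively searching, or on temporary layoff).
Labor force = 89,145 + 7,891 = 97,036.
Not in labor force = 13,061 + 1,518 + 8,121 + 38,988 = 61,688 (those not working and not actively searching are outside the labor force — including those who want a job but have given up searching).
Civilian working-age population = 97,036 + 61,688 = 158,724.
Unemployment rate = 7,891 / 97,036 = 8.13%.
Labor force participation rate = 97,036 / 158,724 = 61.14%.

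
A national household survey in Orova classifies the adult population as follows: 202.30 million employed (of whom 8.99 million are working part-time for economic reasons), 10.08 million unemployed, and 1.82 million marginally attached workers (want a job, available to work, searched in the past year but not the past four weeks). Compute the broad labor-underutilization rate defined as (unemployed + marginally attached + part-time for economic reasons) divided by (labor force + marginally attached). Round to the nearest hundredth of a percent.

Broad underutilization rate ≈ 9.75%.

Labor force = 202.30 + 10.08 = 212.38 million.
Numerator = 10.08 + 1.82 + 8.99 = 20.89 million.
Denominator = 212.38 + 1.82 = 214.20 million.
Broad rate = 20.89 / 214.20 = 9.75%.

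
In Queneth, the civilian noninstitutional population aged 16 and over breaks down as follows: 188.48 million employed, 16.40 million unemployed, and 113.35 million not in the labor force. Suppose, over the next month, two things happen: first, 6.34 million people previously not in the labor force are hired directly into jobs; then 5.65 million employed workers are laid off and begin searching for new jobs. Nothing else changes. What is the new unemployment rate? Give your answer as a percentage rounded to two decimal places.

Initially, labor force = 188.48 + 16.40 = 204.88 million, so u = 16.40/204.88 = 8.00%.
After the first change, employed and labor force both rise by 6.34; unemployed unchanged → E = 194.82, U = 16.40, labor force = 211.22 million.
After the second change, employed falls and unemployed rises by 5.65; labor force unchanged → E = 189.17, U = 22.05, labor force = 211.22 million.
New unemployment rate = 22.05 / 211.22 = 10.44%.

New unemployment rate ≈ 10.44%.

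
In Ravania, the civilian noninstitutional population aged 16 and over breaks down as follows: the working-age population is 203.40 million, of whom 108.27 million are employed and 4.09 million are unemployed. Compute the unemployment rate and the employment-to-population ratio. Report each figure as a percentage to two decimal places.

Unemployment rate ≈ 3.64%; employment-population ratio ≈ 53.23%.

Labor force = employed + unemployed = 108.27 + 4.09 = 112.36 million.
Unemployment rate = 4.09 / 112.36 = 3.64%.
Employment-population ratio = 108.27 / 203.40 = 53.23%.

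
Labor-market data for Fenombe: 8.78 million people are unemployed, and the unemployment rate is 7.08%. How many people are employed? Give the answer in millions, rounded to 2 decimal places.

Labor force = U / u = 8.78 / 0.0708 ≈ 124.01 million.
Employed = labor force − unemployed = 124.01 − 8.78 = 115.23 million.

About 115.23 million are employed.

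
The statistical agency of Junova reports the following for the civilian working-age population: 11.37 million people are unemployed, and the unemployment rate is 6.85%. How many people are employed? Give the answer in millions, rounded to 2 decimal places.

Labor force = U / u = 11.37 / 0.0685 ≈ 165.99 million.
Employed = labor force − unemployed = 165.99 − 11.37 = 154.62 million.

About 154.62 million are employed.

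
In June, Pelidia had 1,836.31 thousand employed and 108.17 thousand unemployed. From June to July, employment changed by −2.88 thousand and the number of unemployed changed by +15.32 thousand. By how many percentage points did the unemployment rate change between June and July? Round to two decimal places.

June: labor force = 1,836.31 + 108.17 = 1,944.48; u = 108.17/1,944.48 = 5.56%.
July: labor force = 1,833.43 + 123.49 = 1,956.92; u = 123.49/1,956.92 = 6.31%.
Change = 6.31% − 5.56% = +0.75 pp.

The unemployment rate changed by +0.75 percentage points.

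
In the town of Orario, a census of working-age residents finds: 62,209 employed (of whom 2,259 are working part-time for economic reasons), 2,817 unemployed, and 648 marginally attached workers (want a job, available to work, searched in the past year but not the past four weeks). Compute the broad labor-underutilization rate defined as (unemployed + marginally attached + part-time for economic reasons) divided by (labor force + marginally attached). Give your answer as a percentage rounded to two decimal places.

Broad underutilization rate ≈ 8.72%.

Labor force = 62,209 + 2,817 = 65,026.
Numerator = 2,817 + 648 + 2,259 = 5,724.
Denominator = 65,026 + 648 = 65,674.
Broad rate = 5,724 / 65,674 = 8.72%.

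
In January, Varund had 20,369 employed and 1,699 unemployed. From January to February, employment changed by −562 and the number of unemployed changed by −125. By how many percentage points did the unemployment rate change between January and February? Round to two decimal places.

The unemployment rate changed by −0.34 percentage points.

January: labor force = 20,369 + 1,699 = 22,068; u = 1,699/22,068 = 7.70%.
February: labor force = 19,807 + 1,574 = 21,381; u = 1,574/21,381 = 7.36%.
Change = 7.36% − 7.70% = −0.34 pp.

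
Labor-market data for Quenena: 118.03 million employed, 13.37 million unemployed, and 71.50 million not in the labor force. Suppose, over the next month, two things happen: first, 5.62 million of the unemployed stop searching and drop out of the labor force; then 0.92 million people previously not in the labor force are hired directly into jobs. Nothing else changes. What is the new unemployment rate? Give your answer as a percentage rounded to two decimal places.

New unemployment rate ≈ 6.12%.

Initially, labor force = 118.03 + 13.37 = 131.40 million, so u = 13.37/131.40 = 10.18%.
After the first change, unemployed and labor force both fall by 5.62 → E = 118.03, U = 7.75, labor force = 125.78 million.
After the second change, employed and labor force both rise by 0.92; unemployed unchanged → E = 118.95, U = 7.75, labor force = 126.70 million.
New unemployment rate = 7.75 / 126.70 = 6.12%.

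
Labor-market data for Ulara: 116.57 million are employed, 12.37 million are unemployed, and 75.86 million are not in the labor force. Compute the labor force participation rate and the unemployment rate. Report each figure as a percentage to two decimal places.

Labor force participation rate ≈ 62.96%; unemployment rate ≈ 9.59%.

Labor force = employed + unemployed = 116.57 + 12.37 = 128.94 million.
Working-age population = 128.94 + 75.86 = 204.80 million.
Unemployment rate = 12.37 / 128.94 = 9.59%.
Labor force participation rate = 128.94 / 204.80 = 62.96%.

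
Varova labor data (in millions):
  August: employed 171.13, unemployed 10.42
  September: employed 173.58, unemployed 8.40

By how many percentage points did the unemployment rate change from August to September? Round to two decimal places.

The unemployment rate changed by −1.12 percentage points.

August: labor force = 171.13 + 10.42 = 181.55; u = 10.42/181.55 = 5.74%.
September: labor force = 173.58 + 8.40 = 181.98; u = 8.40/181.98 = 4.62%.
Change = 4.62% − 5.74% = −1.12 pp.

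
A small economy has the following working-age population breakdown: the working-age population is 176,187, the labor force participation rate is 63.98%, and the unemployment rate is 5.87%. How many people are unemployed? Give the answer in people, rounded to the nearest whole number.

Labor force = 0.6398 × 176,187 = 112,724.
Unemployed = 0.0587 × 112,724 ≈ 6,617.

About 6,617 are unemployed.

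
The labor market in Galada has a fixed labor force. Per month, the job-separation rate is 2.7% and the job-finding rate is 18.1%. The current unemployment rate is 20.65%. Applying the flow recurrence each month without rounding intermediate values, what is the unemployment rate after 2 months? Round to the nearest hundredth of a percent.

Unemployment rate after two months ≈ 17.79%.

With a fixed labor force, u_{t+1} = u_t + s·(1−u_t) − f·u_t = u_t·(1−s−f) + s.
Here 1−s−f = 0.792 and s = 0.027.
u_1 = 0.206500 × 0.792 + 0.027 = 0.190548.
u_2 = 0.190548 × 0.792 + 0.027 = 0.177914.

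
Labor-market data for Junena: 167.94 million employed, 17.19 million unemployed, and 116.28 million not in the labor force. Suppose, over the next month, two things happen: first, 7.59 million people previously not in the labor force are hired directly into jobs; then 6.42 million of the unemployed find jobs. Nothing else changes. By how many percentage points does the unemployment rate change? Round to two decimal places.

The unemployment rate changes by −3.70 percentage points.

Initially, labor force = 167.94 + 17.19 = 185.13 million, so u = 17.19/185.13 = 9.29%.
After the first change, employed and labor force both rise by 7.59; unemployed unchanged → E = 175.53, U = 17.19, labor force = 192.72 million.
After the second change, unemployed falls and employed rises by 6.42; labor force unchanged → E = 181.95, U = 10.77, labor force = 192.72 million.
New unemployment rate = 10.77 / 192.72 = 5.59%.
Change = 5.59% − 9.29% = −3.70 percentage points.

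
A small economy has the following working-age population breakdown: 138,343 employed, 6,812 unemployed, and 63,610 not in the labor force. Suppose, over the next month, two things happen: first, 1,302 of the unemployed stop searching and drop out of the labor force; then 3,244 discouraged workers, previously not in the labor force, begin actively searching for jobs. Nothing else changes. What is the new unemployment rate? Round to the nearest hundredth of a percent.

Initially, labor force = 138,343 + 6,812 = 145,155, so u = 6,812/145,155 = 4.69%.
After the first change, unemployed and labor force both fall by 1,302 → E = 138,343, U = 5,510, labor force = 143,853.
After the second change, unemployed and labor force both rise by 3,244 → E = 138,343, U = 8,754, labor force = 147,097.
New unemployment rate = 8,754 / 147,097 = 5.95%.

New unemployment rate ≈ 5.95%.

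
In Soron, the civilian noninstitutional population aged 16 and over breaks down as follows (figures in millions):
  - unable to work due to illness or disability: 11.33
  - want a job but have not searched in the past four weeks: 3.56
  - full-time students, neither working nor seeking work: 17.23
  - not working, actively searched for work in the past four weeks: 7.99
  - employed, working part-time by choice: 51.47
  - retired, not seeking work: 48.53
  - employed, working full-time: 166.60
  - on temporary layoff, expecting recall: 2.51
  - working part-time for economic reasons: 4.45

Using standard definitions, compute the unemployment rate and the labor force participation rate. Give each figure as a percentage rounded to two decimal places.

Unemployment rate ≈ 4.51%; labor force participation rate ≈ 74.29%.

Employed = 51.47 + 166.60 + 4.45 = 222.52 million (anyone who worked, including part-time for economic reasons, counts as employed).
Unemployed = 7.99 + 2.51 = 10.50 million (jobless and actively searching, or on temporary layoff).
Labor force = 222.52 + 10.50 = 233.02 million.
Not in labor force = 11.33 + 3.56 + 17.23 + 48.53 = 80.65 million (those not working and not actively searching are outside the labor force — including those who want a job but have given up searching).
Civilian working-age population = 233.02 + 80.65 = 313.67 million.
Unemployment rate = 10.50 / 233.02 = 4.51%.
Labor force participation rate = 233.02 / 313.67 = 74.29%.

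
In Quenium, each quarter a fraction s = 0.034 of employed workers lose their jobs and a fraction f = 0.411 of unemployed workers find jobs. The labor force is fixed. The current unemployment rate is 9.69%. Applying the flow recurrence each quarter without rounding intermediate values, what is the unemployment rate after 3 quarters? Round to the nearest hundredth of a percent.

With a fixed labor force, u_{t+1} = u_t + s·(1−u_t) − f·u_t = u_t·(1−s−f) + s.
Here 1−s−f = 0.555 and s = 0.034.
u_1 = 0.096900 × 0.555 + 0.034 = 0.087780.
u_2 = 0.087780 × 0.555 + 0.034 = 0.082718.
u_3 = 0.082718 × 0.555 + 0.034 = 0.079908.

Unemployment rate after three quarters ≈ 7.99%.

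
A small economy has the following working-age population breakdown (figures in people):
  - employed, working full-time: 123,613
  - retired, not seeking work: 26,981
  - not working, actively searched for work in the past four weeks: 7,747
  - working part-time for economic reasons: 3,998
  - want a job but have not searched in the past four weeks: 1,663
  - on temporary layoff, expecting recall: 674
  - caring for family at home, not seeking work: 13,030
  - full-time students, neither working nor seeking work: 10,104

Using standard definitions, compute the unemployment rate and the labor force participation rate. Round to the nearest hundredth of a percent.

Employed = 123,613 + 3,998 = 127,611 (anyone who worked, including part-time for economic reasons, counts as employed).
Unemployed = 7,747 + 674 = 8,421 (jobless and actively searching, or on temporary layoff).
Labor force = 127,611 + 8,421 = 136,032.
Not in labor force = 26,981 + 1,663 + 13,030 + 10,104 = 51,778 (those not working and not actively searching are outside the labor force — including those who want a job but have given up searching).
Civilian working-age population = 136,032 + 51,778 = 187,810.
Unemployment rate = 8,421 / 136,032 = 6.19%.
Labor force participation rate = 136,032 / 187,810 = 72.43%.

Unemployment rate ≈ 6.19%; labor force participation rate ≈ 72.43%.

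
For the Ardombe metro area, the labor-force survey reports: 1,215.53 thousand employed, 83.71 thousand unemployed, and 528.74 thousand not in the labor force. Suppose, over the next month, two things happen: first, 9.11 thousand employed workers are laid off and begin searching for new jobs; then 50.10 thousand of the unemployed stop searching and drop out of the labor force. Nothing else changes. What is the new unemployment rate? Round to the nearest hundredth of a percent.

New unemployment rate ≈ 3.42%.

Initially, labor force = 1,215.53 + 83.71 = 1,299.24 thousand, so u = 83.71/1,299.24 = 6.44%.
After the first change, employed falls and unemployed rises by 9.11; labor force unchanged → E = 1,206.42, U = 92.82, labor force = 1,299.24 thousand.
After the second change, unemployed and labor force both fall by 50.10 → E = 1,206.42, U = 42.72, labor force = 1,249.14 thousand.
New unemployment rate = 42.72 / 1,249.14 = 3.42%.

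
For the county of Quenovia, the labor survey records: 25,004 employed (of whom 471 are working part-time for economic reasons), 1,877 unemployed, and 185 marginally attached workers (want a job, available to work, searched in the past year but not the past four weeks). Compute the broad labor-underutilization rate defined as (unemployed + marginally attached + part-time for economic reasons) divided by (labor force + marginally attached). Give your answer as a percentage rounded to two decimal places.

Labor force = 25,004 + 1,877 = 26,881.
Numerator = 1,877 + 185 + 471 = 2,533.
Denominator = 26,881 + 185 = 27,066.
Broad rate = 2,533 / 27,066 = 9.36%.

Broad underutilization rate ≈ 9.36%.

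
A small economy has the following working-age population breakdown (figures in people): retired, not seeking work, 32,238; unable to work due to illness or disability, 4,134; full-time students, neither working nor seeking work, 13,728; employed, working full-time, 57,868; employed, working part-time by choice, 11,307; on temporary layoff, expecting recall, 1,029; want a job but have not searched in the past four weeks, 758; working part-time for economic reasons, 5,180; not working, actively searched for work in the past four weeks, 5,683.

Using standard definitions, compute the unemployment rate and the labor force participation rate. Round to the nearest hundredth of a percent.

Employed = 57,868 + 11,307 + 5,180 = 74,355 (anyone who worked, including part-time for economic reasons, counts as employed).
Unemployed = 1,029 + 5,683 = 6,712 (jobless and actively searching, or on temporary layoff).
Labor force = 74,355 + 6,712 = 81,067.
Not in labor force = 32,238 + 4,134 + 13,728 + 758 = 50,858 (those not working and not actively searching are outside the labor force — including those who want a job but have given up searching).
Civilian working-age population = 81,067 + 50,858 = 131,925.
Unemployment rate = 6,712 / 81,067 = 8.28%.
Labor force participation rate = 81,067 / 131,925 = 61.45%.

Unemployment rate ≈ 8.28%; labor force participation rate ≈ 61.45%.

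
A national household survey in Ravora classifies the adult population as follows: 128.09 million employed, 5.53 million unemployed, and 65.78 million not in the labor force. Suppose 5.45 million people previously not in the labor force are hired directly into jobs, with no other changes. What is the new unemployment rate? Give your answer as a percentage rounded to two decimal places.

New unemployment rate ≈ 3.98%.

Initially, labor force = 128.09 + 5.53 = 133.62 million, so u = 5.53/133.62 = 4.14%.
After the change, employed and labor force both rise by 5.45; unemployed unchanged → E = 133.54, U = 5.53, labor force = 139.07 million.
New unemployment rate = 5.53 / 139.07 = 3.98%.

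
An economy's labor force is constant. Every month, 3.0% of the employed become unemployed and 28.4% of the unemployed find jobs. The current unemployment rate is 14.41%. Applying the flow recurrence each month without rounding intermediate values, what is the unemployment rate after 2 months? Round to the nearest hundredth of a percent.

Unemployment rate after two months ≈ 11.84%.

With a fixed labor force, u_{t+1} = u_t + s·(1−u_t) − f·u_t = u_t·(1−s−f) + s.
Here 1−s−f = 0.686 and s = 0.030.
u_1 = 0.144100 × 0.686 + 0.030 = 0.128853.
u_2 = 0.128853 × 0.686 + 0.030 = 0.118393.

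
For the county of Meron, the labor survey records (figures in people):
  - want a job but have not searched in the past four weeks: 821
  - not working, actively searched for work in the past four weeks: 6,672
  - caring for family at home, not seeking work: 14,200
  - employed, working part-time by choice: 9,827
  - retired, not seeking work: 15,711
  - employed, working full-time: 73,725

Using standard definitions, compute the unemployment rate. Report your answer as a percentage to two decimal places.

Unemployment rate ≈ 7.39%.

Employed = 9,827 + 73,725 = 83,552.
Unemployed = 6,672.
Labor force = 83,552 + 6,672 = 90,224.
Unemployment rate = 6,672 / 90,224 = 7.39%.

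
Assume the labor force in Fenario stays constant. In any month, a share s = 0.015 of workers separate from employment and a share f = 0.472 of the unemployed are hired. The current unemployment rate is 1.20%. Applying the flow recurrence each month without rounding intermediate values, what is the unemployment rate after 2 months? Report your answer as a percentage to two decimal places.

With a fixed labor force, u_{t+1} = u_t + s·(1−u_t) − f·u_t = u_t·(1−s−f) + s.
Here 1−s−f = 0.513 and s = 0.015.
u_1 = 0.012000 × 0.513 + 0.015 = 0.021156.
u_2 = 0.021156 × 0.513 + 0.015 = 0.025853.

Unemployment rate after two months ≈ 2.59%.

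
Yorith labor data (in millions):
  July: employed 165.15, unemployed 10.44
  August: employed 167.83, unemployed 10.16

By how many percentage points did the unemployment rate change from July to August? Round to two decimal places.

July: labor force = 165.15 + 10.44 = 175.59; u = 10.44/175.59 = 5.95%.
August: labor force = 167.83 + 10.16 = 177.99; u = 10.16/177.99 = 5.71%.
Change = 5.71% − 5.95% = −0.24 pp.

The unemployment rate changed by −0.24 percentage points.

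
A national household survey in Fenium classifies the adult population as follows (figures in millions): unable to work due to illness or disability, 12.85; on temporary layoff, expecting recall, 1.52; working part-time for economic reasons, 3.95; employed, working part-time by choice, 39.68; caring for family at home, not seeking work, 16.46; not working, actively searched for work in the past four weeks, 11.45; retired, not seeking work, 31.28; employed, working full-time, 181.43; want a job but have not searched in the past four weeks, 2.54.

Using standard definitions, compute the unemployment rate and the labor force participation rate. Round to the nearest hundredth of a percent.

Employed = 3.95 + 39.68 + 181.43 = 225.06 million (anyone who worked, including part-time for economic reasons, counts as employed).
Unemployed = 1.52 + 11.45 = 12.97 million (jobless and actively searching, or on temporary layoff).
Labor force = 225.06 + 12.97 = 238.03 million.
Not in labor force = 12.85 + 16.46 + 31.28 + 2.54 = 63.13 million (those not working and not actively searching are outside the labor force — including those who want a job but have given up searching).
Civilian working-age population = 238.03 + 63.13 = 301.16 million.
Unemployment rate = 12.97 / 238.03 = 5.45%.
Labor force participation rate = 238.03 / 301.16 = 79.04%.

Unemployment rate ≈ 5.45%; labor force participation rate ≈ 79.04%.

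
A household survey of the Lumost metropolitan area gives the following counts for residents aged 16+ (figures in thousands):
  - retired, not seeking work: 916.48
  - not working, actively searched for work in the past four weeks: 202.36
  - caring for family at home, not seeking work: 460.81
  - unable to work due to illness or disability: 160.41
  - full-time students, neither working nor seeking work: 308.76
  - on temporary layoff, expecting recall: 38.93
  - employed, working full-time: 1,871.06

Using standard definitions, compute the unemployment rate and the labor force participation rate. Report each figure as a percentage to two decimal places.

Employed = 1,871.06 thousand.
Unemployed = 202.36 + 38.93 = 241.29 thousand (jobless and actively searching, or on temporary layoff).
Labor force = 1,871.06 + 241.29 = 2,112.35 thousand.
Not in labor force = 916.48 + 460.81 + 160.41 + 308.76 = 1,846.46 thousand (those not working and not actively searching are outside the labor force).
Civilian working-age population = 2,112.35 + 1,846.46 = 3,958.81 thousand.
Unemployment rate = 241.29 / 2,112.35 = 11.42%.
Labor force participation rate = 2,112.35 / 3,958.81 = 53.36%.

Unemployment rate ≈ 11.42%; labor force participation rate ≈ 53.36%.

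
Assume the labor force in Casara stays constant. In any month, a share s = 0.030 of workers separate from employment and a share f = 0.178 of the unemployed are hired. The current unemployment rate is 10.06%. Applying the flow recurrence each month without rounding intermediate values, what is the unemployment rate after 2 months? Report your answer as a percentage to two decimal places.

With a fixed labor force, u_{t+1} = u_t + s·(1−u_t) − f·u_t = u_t·(1−s−f) + s.
Here 1−s−f = 0.792 and s = 0.030.
u_1 = 0.100600 × 0.792 + 0.030 = 0.109675.
u_2 = 0.109675 × 0.792 + 0.030 = 0.116863.

Unemployment rate after two months ≈ 11.69%.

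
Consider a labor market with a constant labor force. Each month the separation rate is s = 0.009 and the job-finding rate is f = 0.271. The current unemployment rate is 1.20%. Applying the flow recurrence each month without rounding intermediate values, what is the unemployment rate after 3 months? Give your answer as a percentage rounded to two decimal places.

With a fixed labor force, u_{t+1} = u_t + s·(1−u_t) − f·u_t = u_t·(1−s−f) + s.
Here 1−s−f = 0.720 and s = 0.009.
u_1 = 0.012000 × 0.720 + 0.009 = 0.017640.
u_2 = 0.017640 × 0.720 + 0.009 = 0.021701.
u_3 = 0.021701 × 0.720 + 0.009 = 0.024625.

Unemployment rate after three months ≈ 2.46%.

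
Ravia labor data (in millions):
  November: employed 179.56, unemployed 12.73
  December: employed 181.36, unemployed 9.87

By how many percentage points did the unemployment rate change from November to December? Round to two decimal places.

November: labor force = 179.56 + 12.73 = 192.29; u = 12.73/192.29 = 6.62%.
December: labor force = 181.36 + 9.87 = 191.23; u = 9.87/191.23 = 5.16%.
Change = 5.16% − 6.62% = −1.46 pp.

The unemployment rate changed by −1.46 percentage points.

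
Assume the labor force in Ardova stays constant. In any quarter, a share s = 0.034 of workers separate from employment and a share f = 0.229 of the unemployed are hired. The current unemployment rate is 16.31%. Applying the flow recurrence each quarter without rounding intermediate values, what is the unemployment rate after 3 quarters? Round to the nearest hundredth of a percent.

With a fixed labor force, u_{t+1} = u_t + s·(1−u_t) − f·u_t = u_t·(1−s−f) + s.
Here 1−s−f = 0.737 and s = 0.034.
u_1 = 0.163100 × 0.737 + 0.034 = 0.154205.
u_2 = 0.154205 × 0.737 + 0.034 = 0.147649.
u_3 = 0.147649 × 0.737 + 0.034 = 0.142817.

Unemployment rate after three quarters ≈ 14.28%.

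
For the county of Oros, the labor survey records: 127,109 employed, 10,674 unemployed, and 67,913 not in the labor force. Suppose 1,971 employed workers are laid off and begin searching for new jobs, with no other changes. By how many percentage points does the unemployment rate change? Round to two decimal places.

The unemployment rate changes by +1.43 percentage points.

Initially, labor force = 127,109 + 10,674 = 137,783, so u = 10,674/137,783 = 7.75%.
After the change, employed falls and unemployed rises by 1,971; labor force unchanged → E = 125,138, U = 12,645, labor force = 137,783.
New unemployment rate = 12,645 / 137,783 = 9.18%.
Change = 9.18% − 7.75% = +1.43 percentage points.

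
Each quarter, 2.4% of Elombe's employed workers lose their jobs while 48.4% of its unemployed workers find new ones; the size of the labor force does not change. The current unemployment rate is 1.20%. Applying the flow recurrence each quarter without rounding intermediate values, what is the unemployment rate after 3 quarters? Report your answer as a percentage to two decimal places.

With a fixed labor force, u_{t+1} = u_t + s·(1−u_t) − f·u_t = u_t·(1−s−f) + s.
Here 1−s−f = 0.492 and s = 0.024.
u_1 = 0.012000 × 0.492 + 0.024 = 0.029904.
u_2 = 0.029904 × 0.492 + 0.024 = 0.038713.
u_3 = 0.038713 × 0.492 + 0.024 = 0.043047.

Unemployment rate after three quarters ≈ 4.30%.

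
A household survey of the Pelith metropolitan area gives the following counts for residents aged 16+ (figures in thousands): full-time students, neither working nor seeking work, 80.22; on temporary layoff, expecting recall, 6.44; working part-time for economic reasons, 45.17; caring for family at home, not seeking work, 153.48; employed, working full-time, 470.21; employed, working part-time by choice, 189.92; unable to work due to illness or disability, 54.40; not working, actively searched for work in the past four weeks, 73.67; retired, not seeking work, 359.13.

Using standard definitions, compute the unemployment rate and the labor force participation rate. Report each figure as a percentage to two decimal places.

Employed = 45.17 + 470.21 + 189.92 = 705.30 thousand (anyone who worked, including part-time for economic reasons, counts as employed).
Unemployed = 6.44 + 73.67 = 80.11 thousand (jobless and actively searching, or on temporary layoff).
Labor force = 705.30 + 80.11 = 785.41 thousand.
Not in labor force = 80.22 + 153.48 + 54.40 + 359.13 = 647.23 thousand (those not working and not actively searching are outside the labor force).
Civilian working-age population = 785.41 + 647.23 = 1,432.64 thousand.
Unemployment rate = 80.11 / 785.41 = 10.20%.
Labor force participation rate = 785.41 / 1,432.64 = 54.82%.

Unemployment rate ≈ 10.20%; labor force participation rate ≈ 54.82%.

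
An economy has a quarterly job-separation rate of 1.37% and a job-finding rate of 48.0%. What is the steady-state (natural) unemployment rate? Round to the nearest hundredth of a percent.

Steady-state unemployment rate ≈ 2.77%.

At steady state the flows balance: s·E = f·U, so U/(E+U) = s/(s+f).
u* = 1.37 / (1.37 + 48.0) = 1.37 / 49.37 = 2.77%.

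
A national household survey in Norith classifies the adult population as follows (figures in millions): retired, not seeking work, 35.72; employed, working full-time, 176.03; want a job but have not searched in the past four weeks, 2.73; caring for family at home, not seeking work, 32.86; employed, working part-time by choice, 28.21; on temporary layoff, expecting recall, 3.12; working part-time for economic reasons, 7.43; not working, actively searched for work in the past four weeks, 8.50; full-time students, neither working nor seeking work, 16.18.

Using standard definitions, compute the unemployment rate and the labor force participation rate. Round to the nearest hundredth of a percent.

Employed = 176.03 + 28.21 + 7.43 = 211.67 million (anyone who worked, including part-time for economic reasons, counts as employed).
Unemployed = 3.12 + 8.50 = 11.62 million (jobless and actively searching, or on temporary layoff).
Labor force = 211.67 + 11.62 = 223.29 million.
Not in labor force = 35.72 + 2.73 + 32.86 + 16.18 = 87.49 million (those not working and not actively searching are outside the labor force — including those who want a job but have given up searching).
Civilian working-age population = 223.29 + 87.49 = 310.78 million.
Unemployment rate = 11.62 / 223.29 = 5.20%.
Labor force participation rate = 223.29 / 310.78 = 71.85%.

Unemployment rate ≈ 5.20%; labor force participation rate ≈ 71.85%.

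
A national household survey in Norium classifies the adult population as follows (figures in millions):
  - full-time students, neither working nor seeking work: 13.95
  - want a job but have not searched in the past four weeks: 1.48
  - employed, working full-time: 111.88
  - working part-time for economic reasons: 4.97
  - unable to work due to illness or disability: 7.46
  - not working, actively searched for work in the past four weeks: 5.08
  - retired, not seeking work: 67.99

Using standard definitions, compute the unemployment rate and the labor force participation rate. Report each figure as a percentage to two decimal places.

Employed = 111.88 + 4.97 = 116.85 million (anyone who worked, including part-time for economic reasons, counts as employed).
Unemployed = 5.08 million.
Labor force = 116.85 + 5.08 = 121.93 million.
Not in labor force = 13.95 + 1.48 + 7.46 + 67.99 = 90.88 million (those not working and not actively searching are outside the labor force — including those who want a job but have given up searching).
Civilian working-age population = 121.93 + 90.88 = 212.81 million.
Unemployment rate = 5.08 / 121.93 = 4.17%.
Labor force participation rate = 121.93 / 212.81 = 57.30%.

Unemployment rate ≈ 4.17%; labor force participation rate ≈ 57.30%.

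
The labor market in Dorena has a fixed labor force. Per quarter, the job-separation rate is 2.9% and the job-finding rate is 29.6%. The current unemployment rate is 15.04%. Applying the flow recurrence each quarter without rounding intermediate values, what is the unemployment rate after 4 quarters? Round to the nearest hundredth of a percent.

With a fixed labor force, u_{t+1} = u_t + s·(1−u_t) − f·u_t = u_t·(1−s−f) + s.
Here 1−s−f = 0.675 and s = 0.029.
u_1 = 0.150400 × 0.675 + 0.029 = 0.130520.
u_2 = 0.130520 × 0.675 + 0.029 = 0.117101.
u_3 = 0.117101 × 0.675 + 0.029 = 0.108043.
u_4 = 0.108043 × 0.675 + 0.029 = 0.101929.

Unemployment rate after four quarters ≈ 10.19%.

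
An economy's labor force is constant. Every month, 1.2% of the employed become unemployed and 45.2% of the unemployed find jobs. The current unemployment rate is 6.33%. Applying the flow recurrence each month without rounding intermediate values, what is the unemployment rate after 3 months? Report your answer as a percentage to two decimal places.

With a fixed labor force, u_{t+1} = u_t + s·(1−u_t) − f·u_t = u_t·(1−s−f) + s.
Here 1−s−f = 0.536 and s = 0.012.
u_1 = 0.063300 × 0.536 + 0.012 = 0.045929.
u_2 = 0.045929 × 0.536 + 0.012 = 0.036618.
u_3 = 0.036618 × 0.536 + 0.012 = 0.031627.

Unemployment rate after three months ≈ 3.16%.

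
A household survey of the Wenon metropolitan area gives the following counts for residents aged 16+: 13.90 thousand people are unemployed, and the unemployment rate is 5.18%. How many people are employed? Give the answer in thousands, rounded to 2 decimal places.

Labor force = U / u = 13.90 / 0.0518 ≈ 268.34 thousand.
Employed = labor force − unemployed = 268.34 − 13.90 = 254.44 thousand.

About 254.44 thousand are employed.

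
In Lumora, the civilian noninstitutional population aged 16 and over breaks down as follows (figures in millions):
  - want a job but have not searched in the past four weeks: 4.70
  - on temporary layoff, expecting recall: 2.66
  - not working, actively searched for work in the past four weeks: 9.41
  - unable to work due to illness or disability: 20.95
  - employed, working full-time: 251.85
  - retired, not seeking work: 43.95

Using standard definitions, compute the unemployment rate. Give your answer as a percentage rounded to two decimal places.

Unemployment rate ≈ 4.57%.

Employed = 251.85 million.
Unemployed = 2.66 + 9.41 = 12.07 million (jobless and actively searching, or on temporary layoff).
Labor force = 251.85 + 12.07 = 263.92 million.
Unemployment rate = 12.07 / 263.92 = 4.57%.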